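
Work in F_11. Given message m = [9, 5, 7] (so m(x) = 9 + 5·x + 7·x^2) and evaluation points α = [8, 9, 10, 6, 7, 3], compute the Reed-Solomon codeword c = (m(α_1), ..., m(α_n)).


c = [2, 5, 0, 5, 2, 10]

Message polynomial: m(x) = 9 + 5·x + 7·x^2 (mod 11).
For each evaluation point α_i, compute m(α_i) mod 11:
  α_1 = 8: Horner steps 7 → 6 → 2, so m(8) = 2.
  α_2 = 9: Horner steps 7 → 2 → 5, so m(9) = 5.
  α_3 = 10: Horner steps 7 → 9 → 0, so m(10) = 0.
  α_4 = 6: Horner steps 7 → 3 → 5, so m(6) = 5.
  α_5 = 7: Horner steps 7 → 10 → 2, so m(7) = 2.
  α_6 = 3: Horner steps 7 → 4 → 10, so m(3) = 10.
Codeword c = [2, 5, 0, 5, 2, 10] ∈ F_11^6.


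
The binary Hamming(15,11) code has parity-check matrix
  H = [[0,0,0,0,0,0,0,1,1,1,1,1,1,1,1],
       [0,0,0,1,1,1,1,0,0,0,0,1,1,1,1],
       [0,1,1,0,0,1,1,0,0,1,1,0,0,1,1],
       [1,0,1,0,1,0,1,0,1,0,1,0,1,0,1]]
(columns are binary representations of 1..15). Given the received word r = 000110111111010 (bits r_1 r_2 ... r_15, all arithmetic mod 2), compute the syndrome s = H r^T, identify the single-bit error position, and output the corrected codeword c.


s = (0, 1, 0, 0)^T, error position = 4, corrected codeword c = 000010111111010

Compute s = H r^T mod 2 one row at a time:
  s_1 = 1 + 1 + 1 + 1 + 1 + 0 + 1 + 0 = 6 ≡ 0 (mod 2).
  s_2 = 1 + 1 + 0 + 1 + 1 + 0 + 1 + 0 = 5 ≡ 1 (mod 2).
  s_3 = 0 + 0 + 0 + 1 + 1 + 1 + 1 + 0 = 4 ≡ 0 (mod 2).
  s_4 = 0 + 0 + 1 + 1 + 1 + 1 + 0 + 0 = 4 ≡ 0 (mod 2).
s = (0, 1, 0, 0)^T — this equals column 4 of H (binary 0100), so error is at position 4.
Correct: flip bit 4 of r = 000110111111010 to get c = 000010111111010.


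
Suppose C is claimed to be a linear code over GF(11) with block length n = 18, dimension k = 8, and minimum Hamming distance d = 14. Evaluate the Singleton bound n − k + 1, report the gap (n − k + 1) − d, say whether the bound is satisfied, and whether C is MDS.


Singleton RHS = n − k + 1 = 11, slack = -3, bound violated (no such code; not MDS).

Singleton bound: d ≤ n − k + 1.
Here n = 18, k = 8, so n − k + 1 = 11.
Given d = 14, check d ≤ 11: NO.
Slack = (n − k + 1) − d = -3.
The slack is negative: d = 14 exceeds n − k + 1 = 11 by 3, so the Singleton bound is violated and no linear [18, 8, 14]_11 code can exist. In particular it is not MDS (MDS requires d = n − k + 1 exactly).
Description: the claimed parameters are [18, 8, 14]_11; such a code would be impossible (violates the Singleton bound).


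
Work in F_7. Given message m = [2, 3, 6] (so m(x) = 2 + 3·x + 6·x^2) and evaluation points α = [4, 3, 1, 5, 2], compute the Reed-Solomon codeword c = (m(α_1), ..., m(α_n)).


c = [5, 2, 4, 6, 4]

Message polynomial: m(x) = 2 + 3·x + 6·x^2 (mod 7).
For each evaluation point α_i, compute m(α_i) mod 7:
  α_1 = 4: Horner steps 6 → 6 → 5, so m(4) = 5.
  α_2 = 3: Horner steps 6 → 0 → 2, so m(3) = 2.
  α_3 = 1: Horner steps 6 → 2 → 4, so m(1) = 4.
  α_4 = 5: Horner steps 6 → 5 → 6, so m(5) = 6.
  α_5 = 2: Horner steps 6 → 1 → 4, so m(2) = 4.
Codeword c = [5, 2, 4, 6, 4] ∈ F_7^5.


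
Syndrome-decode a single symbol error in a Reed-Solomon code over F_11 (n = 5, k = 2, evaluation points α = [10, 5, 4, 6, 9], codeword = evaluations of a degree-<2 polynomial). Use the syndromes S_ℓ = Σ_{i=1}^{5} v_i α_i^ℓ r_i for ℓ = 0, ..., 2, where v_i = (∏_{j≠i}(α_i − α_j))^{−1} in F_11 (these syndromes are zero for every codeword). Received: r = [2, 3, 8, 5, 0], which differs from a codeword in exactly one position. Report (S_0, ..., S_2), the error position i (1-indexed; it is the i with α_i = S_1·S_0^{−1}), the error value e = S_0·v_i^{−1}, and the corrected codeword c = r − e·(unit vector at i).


S = (8, 10, 7), error at position 3, error magnitude e = 7, c = [2, 3, 1, 5, 0].

Step 1: column multipliers v_i = (∏_{j≠i}(α_i − α_j))^{−1} mod 11.
  i = 1 (α = 10): (10−5)(10−4)(10−6)(10−9) = 5·6·4·1 = 120 ≡ 10, so v_1 = 10^{−1} = 10 (mod 11).
  i = 2 (α = 5): (5−10)(5−4)(5−6)(5−9) = (−5)·1·(−1)·(−4) = −20 ≡ 2, so v_2 = 2^{−1} = 6 (mod 11).
  i = 3 (α = 4): (4−10)(4−5)(4−6)(4−9) = (−6)·(−1)·(−2)·(−5) = 60 ≡ 5, so v_3 = 5^{−1} = 9 (mod 11).
  i = 4 (α = 6): (6−10)(6−5)(6−4)(6−9) = (−4)·1·2·(−3) = 24 ≡ 2, so v_4 = 2^{−1} = 6 (mod 11).
  i = 5 (α = 9): (9−10)(9−5)(9−4)(9−6) = (−1)·4·5·3 = −60 ≡ 6, so v_5 = 6^{−1} = 2 (mod 11).
  v = [10, 6, 9, 6, 2].
Step 2: syndromes of r = [2, 3, 8, 5, 0] (all sums mod 11).
  S_0 = Σ v_i r_i = 10·2 + 6·3 + 9·8 + 6·5 + 2·0 = 140 ≡ 8.
  S_1 = Σ v_i α_i r_i = 10·10·2 + 6·5·3 + 9·4·8 + 6·6·5 + 2·9·0 = 758 ≡ 10.
  α_i^2 mod 11 = [1, 3, 5, 3, 4].
  S_2 = Σ v_i α_i^2 r_i = 10·1·2 + 6·3·3 + 9·5·8 + 6·3·5 + 2·4·0 = 524 ≡ 7.
  S = (8, 10, 7) ≠ 0, so r is not a codeword (an error is present).
Step 3: locate the error. For a single error e at position i, S_ℓ = v_i·e·α_i^ℓ, so α_err = S_1/S_0.
  S_0^{−1} = 8^{−1} = 7 (mod 11), so α_err = 10·7 = 70 ≡ 4 = α_3. Error position i = 3.
  Consistency check: S_2/S_1 = 7·10 = 70 ≡ 4 = α_err ✓ (single-error assumption holds).
Step 4: error magnitude e = S_0/v_3 = S_0·∏_{j≠3}(α_3 − α_j) = 8·5 = 40 ≡ 7 (mod 11).
Step 5: correct position 3: c_3 = r_3 − e = 8 − 7 ≡ 1 (mod 11). Hence c = [2, 3, 1, 5, 0].
  Check: interpolating c through the α_i gives m(x) = 4 + 2·x (degree < 2) with m(α_i) = c_i for every i, so c is indeed a codeword.


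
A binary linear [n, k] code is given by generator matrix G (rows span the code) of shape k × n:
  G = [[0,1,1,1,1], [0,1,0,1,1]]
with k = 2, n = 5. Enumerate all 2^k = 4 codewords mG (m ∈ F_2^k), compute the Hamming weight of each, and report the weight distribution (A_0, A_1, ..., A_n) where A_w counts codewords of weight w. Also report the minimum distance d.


Weight distribution: A_0 = 1, A_1 = 1, A_3 = 1, A_4 = 1. Minimum distance d = 1.

Enumerate all 2^2 = 4 messages m ∈ F_2^2.
For each, compute codeword c = mG in F_2^5, then tally its weight.
  m = 00 → c = 00000, weight = 0.
  m = 10 → c = 01111, weight = 4.
  m = 01 → c = 01011, weight = 3.
  m = 11 → c = 00100, weight = 1.
Tally weights:
  weight 0: 1 codewords.
  weight 1: 1 codewords.
  weight 3: 1 codewords.
  weight 4: 1 codewords.
Minimum distance d = smallest w > 0 with A_w > 0 = 1.
Sanity: Σ A_w = 4 = 2^2 = 4 ✓.


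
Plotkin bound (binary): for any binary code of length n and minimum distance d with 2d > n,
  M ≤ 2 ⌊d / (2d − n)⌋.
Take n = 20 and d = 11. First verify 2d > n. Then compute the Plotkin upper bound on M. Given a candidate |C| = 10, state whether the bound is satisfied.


Plotkin bound M ≤ 10; given |C| = 10 ≤ bound (satisfied).

Check applicability: 2d = 22, n = 20.
2d − n = 2 > 0, so Plotkin applies.
Compute d/(2d−n) = 11/2 ≈ 5.5000.
⌊d/(2d−n)⌋ = 5.
Plotkin bound: M ≤ 2·5 = 10.
Given |C| = 10, check: satisfied.
This |C| is at the Plotkin bound.


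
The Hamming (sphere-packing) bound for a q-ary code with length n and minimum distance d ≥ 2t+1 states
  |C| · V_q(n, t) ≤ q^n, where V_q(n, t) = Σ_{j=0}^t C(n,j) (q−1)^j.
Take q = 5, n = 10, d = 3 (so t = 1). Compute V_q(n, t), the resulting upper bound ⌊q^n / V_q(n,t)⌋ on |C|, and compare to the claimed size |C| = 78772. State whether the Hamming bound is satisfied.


V_q(n, t) = 41, q^n = 9765625, Hamming bound = 238185, |C| = 78772 ≤ bound (satisfied).

Step 1: Compute V_q(n, t) = Σ_{j=0}^1 C(n, j) (q−1)^j.
  j = 0: C(10,0)·(4)^0 = 1·1 = 1.
  j = 1: C(10,1)·(4)^1 = 10·4 = 40.
  V_q(n, t) = 1 + 40 = 41.
Step 2: q^n = 5^10 = 9765625.
Step 3: Hamming bound ⌊q^n / V_q(n,t)⌋ = ⌊9765625/41⌋ = 238185.
Step 4: Compare |C| = 78772 to 238185: satisfied.
The claimed |C| lies below the Hamming bound.


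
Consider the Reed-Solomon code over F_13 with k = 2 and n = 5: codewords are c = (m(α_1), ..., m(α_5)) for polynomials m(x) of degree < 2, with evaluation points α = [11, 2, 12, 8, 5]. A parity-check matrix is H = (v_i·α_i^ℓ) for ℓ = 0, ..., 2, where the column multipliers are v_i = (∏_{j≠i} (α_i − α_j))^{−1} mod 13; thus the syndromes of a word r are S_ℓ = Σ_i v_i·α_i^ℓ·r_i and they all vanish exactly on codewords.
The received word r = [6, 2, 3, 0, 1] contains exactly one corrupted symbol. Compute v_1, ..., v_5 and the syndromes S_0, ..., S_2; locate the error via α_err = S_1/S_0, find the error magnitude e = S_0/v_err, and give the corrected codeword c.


S = (1, 11, 4), error at position 1, error magnitude e = 7, c = [12, 2, 3, 0, 1].

Step 1: column multipliers v_i = (∏_{j≠i}(α_i − α_j))^{−1} mod 13.
  i = 1 (α = 11): (11−2)(11−12)(11−8)(11−5) = 9·(−1)·3·6 = −162 ≡ 7, so v_1 = 7^{−1} = 2 (mod 13).
  i = 2 (α = 2): (2−11)(2−12)(2−8)(2−5) = (−9)·(−10)·(−6)·(−3) = 1620 ≡ 8, so v_2 = 8^{−1} = 5 (mod 13).
  i = 3 (α = 12): (12−11)(12−2)(12−8)(12−5) = 1·10·4·7 = 280 ≡ 7, so v_3 = 7^{−1} = 2 (mod 13).
  i = 4 (α = 8): (8−11)(8−2)(8−12)(8−5) = (−3)·6·(−4)·3 = 216 ≡ 8, so v_4 = 8^{−1} = 5 (mod 13).
  i = 5 (α = 5): (5−11)(5−2)(5−12)(5−8) = (−6)·3·(−7)·(−3) = −378 ≡ 12, so v_5 = 12^{−1} = 12 (mod 13).
  v = [2, 5, 2, 5, 12].
Step 2: syndromes of r = [6, 2, 3, 0, 1] (all sums mod 13).
  S_0 = Σ v_i r_i = 2·6 + 5·2 + 2·3 + 5·0 + 12·1 = 40 ≡ 1.
  S_1 = Σ v_i α_i r_i = 2·11·6 + 5·2·2 + 2·12·3 + 5·8·0 + 12·5·1 = 284 ≡ 11.
  α_i^2 mod 13 = [4, 4, 1, 12, 12].
  S_2 = Σ v_i α_i^2 r_i = 2·4·6 + 5·4·2 + 2·1·3 + 5·12·0 + 12·12·1 = 238 ≡ 4.
  S = (1, 11, 4) ≠ 0, so r is not a codeword (an error is present).
Step 3: locate the error. For a single error e at position i, S_ℓ = v_i·e·α_i^ℓ, so α_err = S_1/S_0.
  S_0^{−1} = 1^{−1} = 1 (mod 13), so α_err = 11·1 = 11 ≡ 11 = α_1. Error position i = 1.
  Consistency check: S_2/S_1 = 4·6 = 24 ≡ 11 = α_err ✓ (single-error assumption holds).
Step 4: error magnitude e = S_0/v_1 = S_0·∏_{j≠1}(α_1 − α_j) = 1·7 = 7 ≡ 7 (mod 13).
Step 5: correct position 1: c_1 = r_1 − e = 6 − 7 ≡ 12 (mod 13). Hence c = [12, 2, 3, 0, 1].
  Check: interpolating c through the α_i gives m(x) = 7 + 4·x (degree < 2) with m(α_i) = c_i for every i, so c is indeed a codeword.


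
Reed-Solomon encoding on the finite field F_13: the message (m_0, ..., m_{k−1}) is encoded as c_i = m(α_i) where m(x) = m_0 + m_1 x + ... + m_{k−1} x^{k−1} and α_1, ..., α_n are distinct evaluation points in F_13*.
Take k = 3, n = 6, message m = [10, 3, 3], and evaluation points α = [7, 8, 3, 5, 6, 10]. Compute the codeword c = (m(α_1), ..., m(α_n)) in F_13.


c = [9, 5, 7, 9, 6, 2]

Message polynomial: m(x) = 10 + 3·x + 3·x^2 (mod 13).
For each evaluation point α_i, compute m(α_i) mod 13:
  α_1 = 7: Horner steps 3 → 11 → 9, so m(7) = 9.
  α_2 = 8: Horner steps 3 → 1 → 5, so m(8) = 5.
  α_3 = 3: Horner steps 3 → 12 → 7, so m(3) = 7.
  α_4 = 5: Horner steps 3 → 5 → 9, so m(5) = 9.
  α_5 = 6: Horner steps 3 → 8 → 6, so m(6) = 6.
  α_6 = 10: Horner steps 3 → 7 → 2, so m(10) = 2.
Codeword c = [9, 5, 7, 9, 6, 2] ∈ F_13^6.


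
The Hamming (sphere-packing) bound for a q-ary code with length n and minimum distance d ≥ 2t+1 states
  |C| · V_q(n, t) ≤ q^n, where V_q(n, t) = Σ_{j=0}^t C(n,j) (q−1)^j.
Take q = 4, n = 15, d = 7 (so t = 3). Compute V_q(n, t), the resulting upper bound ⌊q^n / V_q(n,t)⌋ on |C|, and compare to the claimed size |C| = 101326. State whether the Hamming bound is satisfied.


V_q(n, t) = 13276, q^n = 1073741824, Hamming bound = 80878, |C| = 101326 > bound (violated).

Step 1: Compute V_q(n, t) = Σ_{j=0}^3 C(n, j) (q−1)^j.
  j = 0: C(15,0)·(3)^0 = 1·1 = 1.
  j = 1: C(15,1)·(3)^1 = 15·3 = 45.
  j = 2: C(15,2)·(3)^2 = 105·9 = 945.
  j = 3: C(15,3)·(3)^3 = 455·27 = 12285.
  V_q(n, t) = 1 + 45 + 945 + 12285 = 13276.
Step 2: q^n = 4^15 = 1073741824.
Step 3: Hamming bound ⌊q^n / V_q(n,t)⌋ = ⌊1073741824/13276⌋ = 80878.
Step 4: Compare |C| = 101326 to 80878: violated.
The claimed |C| lies above the Hamming bound, so no 4-ary code of length 15 with d ≥ 7 can have 101326 codewords.


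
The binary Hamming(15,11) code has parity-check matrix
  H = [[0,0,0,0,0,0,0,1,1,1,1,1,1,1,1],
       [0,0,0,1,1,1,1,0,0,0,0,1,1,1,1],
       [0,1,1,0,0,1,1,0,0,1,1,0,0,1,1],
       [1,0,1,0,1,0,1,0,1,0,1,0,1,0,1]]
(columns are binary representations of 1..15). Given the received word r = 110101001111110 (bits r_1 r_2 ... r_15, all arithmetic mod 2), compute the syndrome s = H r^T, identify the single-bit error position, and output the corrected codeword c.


s = (0, 1, 1, 0)^T, error position = 6, corrected codeword c = 110100001111110

Compute s = H r^T mod 2 one row at a time:
  s_1 = 0 + 1 + 1 + 1 + 1 + 1 + 1 + 0 = 6 ≡ 0 (mod 2).
  s_2 = 1 + 0 + 1 + 0 + 1 + 1 + 1 + 0 = 5 ≡ 1 (mod 2).
  s_3 = 1 + 0 + 1 + 0 + 1 + 1 + 1 + 0 = 5 ≡ 1 (mod 2).
  s_4 = 1 + 0 + 0 + 0 + 1 + 1 + 1 + 0 = 4 ≡ 0 (mod 2).
s = (0, 1, 1, 0)^T — this equals column 6 of H (binary 0110), so error is at position 6.
Correct: flip bit 6 of r = 110101001111110 to get c = 110100001111110.


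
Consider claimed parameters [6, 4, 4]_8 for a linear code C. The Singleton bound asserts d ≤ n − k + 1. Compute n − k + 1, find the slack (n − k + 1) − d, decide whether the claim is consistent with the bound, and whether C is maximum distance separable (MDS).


Singleton RHS = n − k + 1 = 3, slack = -1, bound violated (no such code; not MDS).

Singleton bound: d ≤ n − k + 1.
Here n = 6, k = 4, so n − k + 1 = 3.
Given d = 4, check d ≤ 3: NO.
Slack = (n − k + 1) − d = -1.
The slack is negative: d = 4 exceeds n − k + 1 = 3 by 1, so the Singleton bound is violated and no linear [6, 4, 4]_8 code can exist. In particular it is not MDS (MDS requires d = n − k + 1 exactly).
Description: the claimed parameters are [6, 4, 4]_8; such a code would be impossible (violates the Singleton bound).


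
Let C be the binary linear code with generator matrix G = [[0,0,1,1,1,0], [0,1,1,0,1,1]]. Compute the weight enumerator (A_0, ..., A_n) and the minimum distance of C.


Weight distribution: A_0 = 1, A_3 = 2, A_4 = 1. Minimum distance d = 3.

Enumerate all 2^2 = 4 messages m ∈ F_2^2.
For each, compute codeword c = mG in F_2^6, then tally its weight.
  m = 00 → c = 000000, weight = 0.
  m = 10 → c = 001110, weight = 3.
  m = 01 → c = 011011, weight = 4.
  m = 11 → c = 010101, weight = 3.
Tally weights:
  weight 0: 1 codewords.
  weight 3: 2 codewords.
  weight 4: 1 codewords.
Minimum distance d = smallest w > 0 with A_w > 0 = 3.
Sanity: Σ A_w = 4 = 2^2 = 4 ✓.


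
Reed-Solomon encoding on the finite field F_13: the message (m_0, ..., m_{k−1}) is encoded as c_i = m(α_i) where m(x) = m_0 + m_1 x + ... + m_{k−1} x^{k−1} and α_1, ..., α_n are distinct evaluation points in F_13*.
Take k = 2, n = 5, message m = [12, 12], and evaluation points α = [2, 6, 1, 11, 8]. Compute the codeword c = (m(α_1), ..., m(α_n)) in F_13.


c = [10, 6, 11, 1, 4]

Message polynomial: m(x) = 12 + 12·x (mod 13).
For each evaluation point α_i, compute m(α_i) mod 13:
  α_1 = 2: Horner steps 12 → 10, so m(2) = 10.
  α_2 = 6: Horner steps 12 → 6, so m(6) = 6.
  α_3 = 1: Horner steps 12 → 11, so m(1) = 11.
  α_4 = 11: Horner steps 12 → 1, so m(11) = 1.
  α_5 = 8: Horner steps 12 → 4, so m(8) = 4.
Codeword c = [10, 6, 11, 1, 4] ∈ F_13^5.


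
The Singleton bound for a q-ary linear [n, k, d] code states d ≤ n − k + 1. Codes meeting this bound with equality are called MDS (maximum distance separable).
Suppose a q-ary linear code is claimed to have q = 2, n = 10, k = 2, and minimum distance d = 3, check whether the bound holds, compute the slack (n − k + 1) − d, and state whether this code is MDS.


Singleton RHS = n − k + 1 = 9, slack = 6, bound satisfied, not MDS.

Singleton bound: d ≤ n − k + 1.
Here n = 10, k = 2, so n − k + 1 = 9.
Given d = 3, check d ≤ 9: YES.
Slack = (n − k + 1) − d = 6.
The code is NOT MDS (slack = 6 > 0).
Description: the claimed parameters are [10, 2, 3]_2; such a code would be non-MDS.


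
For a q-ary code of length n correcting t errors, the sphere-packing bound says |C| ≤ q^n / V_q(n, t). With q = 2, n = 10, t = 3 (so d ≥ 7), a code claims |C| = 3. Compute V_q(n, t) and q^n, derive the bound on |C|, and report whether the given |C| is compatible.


V_q(n, t) = 176, q^n = 1024, Hamming bound = 5, |C| = 3 ≤ bound (satisfied).

Step 1: Compute V_q(n, t) = Σ_{j=0}^3 C(n, j) (q−1)^j.
  j = 0: C(10,0)·(1)^0 = 1·1 = 1.
  j = 1: C(10,1)·(1)^1 = 10·1 = 10.
  j = 2: C(10,2)·(1)^2 = 45·1 = 45.
  j = 3: C(10,3)·(1)^3 = 120·1 = 120.
  V_q(n, t) = 1 + 10 + 45 + 120 = 176.
Step 2: q^n = 2^10 = 1024.
Step 3: Hamming bound ⌊q^n / V_q(n,t)⌋ = ⌊1024/176⌋ = 5.
Step 4: Compare |C| = 3 to 5: satisfied.
The claimed |C| lies below the Hamming bound.


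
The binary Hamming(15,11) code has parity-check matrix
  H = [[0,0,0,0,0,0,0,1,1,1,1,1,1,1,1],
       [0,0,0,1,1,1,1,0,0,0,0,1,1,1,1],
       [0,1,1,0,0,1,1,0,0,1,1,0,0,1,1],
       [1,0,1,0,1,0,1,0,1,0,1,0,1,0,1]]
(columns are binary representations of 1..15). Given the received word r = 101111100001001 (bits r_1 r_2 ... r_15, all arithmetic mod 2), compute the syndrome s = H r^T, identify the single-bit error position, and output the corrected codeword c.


s = (0, 0, 0, 1)^T, error position = 1, corrected codeword c = 001111100001001

Compute s = H r^T mod 2 one row at a time:
  s_1 = 0 + 0 + 0 + 0 + 1 + 0 + 0 + 1 = 2 ≡ 0 (mod 2).
  s_2 = 1 + 1 + 1 + 1 + 1 + 0 + 0 + 1 = 6 ≡ 0 (mod 2).
  s_3 = 0 + 1 + 1 + 1 + 0 + 0 + 0 + 1 = 4 ≡ 0 (mod 2).
  s_4 = 1 + 1 + 1 + 1 + 0 + 0 + 0 + 1 = 5 ≡ 1 (mod 2).
s = (0, 0, 0, 1)^T — this equals column 1 of H (binary 0001), so error is at position 1.
Correct: flip bit 1 of r = 101111100001001 to get c = 001111100001001.


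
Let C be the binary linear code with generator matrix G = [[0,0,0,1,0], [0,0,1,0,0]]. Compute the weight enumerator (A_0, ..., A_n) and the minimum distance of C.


Weight distribution: A_0 = 1, A_1 = 2, A_2 = 1. Minimum distance d = 1.

Enumerate all 2^2 = 4 messages m ∈ F_2^2.
For each, compute codeword c = mG in F_2^5, then tally its weight.
  m = 00 → c = 00000, weight = 0.
  m = 10 → c = 00010, weight = 1.
  m = 01 → c = 00100, weight = 1.
  m = 11 → c = 00110, weight = 2.
Tally weights:
  weight 0: 1 codewords.
  weight 1: 2 codewords.
  weight 2: 1 codewords.
Minimum distance d = smallest w > 0 with A_w > 0 = 1.
Sanity: Σ A_w = 4 = 2^2 = 4 ✓.


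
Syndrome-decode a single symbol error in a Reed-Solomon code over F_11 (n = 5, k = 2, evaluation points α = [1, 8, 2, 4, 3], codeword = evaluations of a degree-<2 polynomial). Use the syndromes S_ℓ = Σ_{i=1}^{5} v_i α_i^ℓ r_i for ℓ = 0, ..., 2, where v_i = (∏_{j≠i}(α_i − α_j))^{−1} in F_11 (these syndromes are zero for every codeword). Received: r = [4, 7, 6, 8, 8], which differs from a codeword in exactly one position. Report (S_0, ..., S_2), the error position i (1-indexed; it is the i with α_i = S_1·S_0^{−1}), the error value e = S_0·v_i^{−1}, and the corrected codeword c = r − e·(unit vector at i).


S = (1, 4, 5), error at position 4, error magnitude e = 9, c = [4, 7, 6, 10, 8].

Step 1: column multipliers v_i = (∏_{j≠i}(α_i − α_j))^{−1} mod 11.
  i = 1 (α = 1): (1−8)(1−2)(1−4)(1−3) = (−7)·(−1)·(−3)·(−2) = 42 ≡ 9, so v_1 = 9^{−1} = 5 (mod 11).
  i = 2 (α = 8): (8−1)(8−2)(8−4)(8−3) = 7·6·4·5 = 840 ≡ 4, so v_2 = 4^{−1} = 3 (mod 11).
  i = 3 (α = 2): (2−1)(2−8)(2−4)(2−3) = 1·(−6)·(−2)·(−1) = −12 ≡ 10, so v_3 = 10^{−1} = 10 (mod 11).
  i = 4 (α = 4): (4−1)(4−8)(4−2)(4−3) = 3·(−4)·2·1 = −24 ≡ 9, so v_4 = 9^{−1} = 5 (mod 11).
  i = 5 (α = 3): (3−1)(3−8)(3−2)(3−4) = 2·(−5)·1·(−1) = 10 ≡ 10, so v_5 = 10^{−1} = 10 (mod 11).
  v = [5, 3, 10, 5, 10].
Step 2: syndromes of r = [4, 7, 6, 8, 8] (all sums mod 11).
  S_0 = Σ v_i r_i = 5·4 + 3·7 + 10·6 + 5·8 + 10·8 = 221 ≡ 1.
  S_1 = Σ v_i α_i r_i = 5·1·4 + 3·8·7 + 10·2·6 + 5·4·8 + 10·3·8 = 708 ≡ 4.
  α_i^2 mod 11 = [1, 9, 4, 5, 9].
  S_2 = Σ v_i α_i^2 r_i = 5·1·4 + 3·9·7 + 10·4·6 + 5·5·8 + 10·9·8 = 1369 ≡ 5.
  S = (1, 4, 5) ≠ 0, so r is not a codeword (an error is present).
Step 3: locate the error. For a single error e at position i, S_ℓ = v_i·e·α_i^ℓ, so α_err = S_1/S_0.
  S_0^{−1} = 1^{−1} = 1 (mod 11), so α_err = 4·1 = 4 ≡ 4 = α_4. Error position i = 4.
  Consistency check: S_2/S_1 = 5·3 = 15 ≡ 4 = α_err ✓ (single-error assumption holds).
Step 4: error magnitude e = S_0/v_4 = S_0·∏_{j≠4}(α_4 − α_j) = 1·9 = 9 ≡ 9 (mod 11).
Step 5: correct position 4: c_4 = r_4 − e = 8 − 9 ≡ 10 (mod 11). Hence c = [4, 7, 6, 10, 8].
  Check: interpolating c through the α_i gives m(x) = 2 + 2·x (degree < 2) with m(α_i) = c_i for every i, so c is indeed a codeword.


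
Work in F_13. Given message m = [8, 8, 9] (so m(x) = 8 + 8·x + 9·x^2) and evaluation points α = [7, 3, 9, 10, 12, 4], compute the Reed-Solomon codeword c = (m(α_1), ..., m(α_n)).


c = [11, 9, 3, 0, 9, 2]

Message polynomial: m(x) = 8 + 8·x + 9·x^2 (mod 13).
For each evaluation point α_i, compute m(α_i) mod 13:
  α_1 = 7: Horner steps 9 → 6 → 11, so m(7) = 11.
  α_2 = 3: Horner steps 9 → 9 → 9, so m(3) = 9.
  α_3 = 9: Horner steps 9 → 11 → 3, so m(9) = 3.
  α_4 = 10: Horner steps 9 → 7 → 0, so m(10) = 0.
  α_5 = 12: Horner steps 9 → 12 → 9, so m(12) = 9.
  α_6 = 4: Horner steps 9 → 5 → 2, so m(4) = 2.
Codeword c = [11, 9, 3, 0, 9, 2] ∈ F_13^6.


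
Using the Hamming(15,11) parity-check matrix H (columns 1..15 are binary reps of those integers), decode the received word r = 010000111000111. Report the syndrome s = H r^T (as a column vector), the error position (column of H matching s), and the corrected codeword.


s = (1, 0, 0, 0)^T, error position = 8, corrected codeword c = 010000101000111

Compute s = H r^T mod 2 one row at a time:
  s_1 = 1 + 1 + 0 + 0 + 0 + 1 + 1 + 1 = 5 ≡ 1 (mod 2).
  s_2 = 0 + 0 + 0 + 1 + 0 + 1 + 1 + 1 = 4 ≡ 0 (mod 2).
  s_3 = 1 + 0 + 0 + 1 + 0 + 0 + 1 + 1 = 4 ≡ 0 (mod 2).
  s_4 = 0 + 0 + 0 + 1 + 1 + 0 + 1 + 1 = 4 ≡ 0 (mod 2).
s = (1, 0, 0, 0)^T — this equals column 8 of H (binary 1000), so error is at position 8.
Correct: flip bit 8 of r = 010000111000111 to get c = 010000101000111.


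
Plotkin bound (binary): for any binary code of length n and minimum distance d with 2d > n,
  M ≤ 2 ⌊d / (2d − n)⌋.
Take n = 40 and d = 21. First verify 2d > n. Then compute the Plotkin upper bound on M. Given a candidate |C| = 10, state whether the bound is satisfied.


Plotkin bound M ≤ 20; given |C| = 10 ≤ bound (satisfied).

Check applicability: 2d = 42, n = 40.
2d − n = 2 > 0, so Plotkin applies.
Compute d/(2d−n) = 21/2 ≈ 10.5000.
⌊d/(2d−n)⌋ = 10.
Plotkin bound: M ≤ 2·10 = 20.
Given |C| = 10, check: satisfied.
This |C| is below the Plotkin bound.


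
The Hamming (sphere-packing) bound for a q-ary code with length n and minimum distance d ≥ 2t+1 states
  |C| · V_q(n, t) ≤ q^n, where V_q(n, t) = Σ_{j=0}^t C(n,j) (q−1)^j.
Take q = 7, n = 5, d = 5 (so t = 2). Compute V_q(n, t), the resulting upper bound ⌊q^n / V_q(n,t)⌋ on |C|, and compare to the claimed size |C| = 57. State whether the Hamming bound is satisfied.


V_q(n, t) = 391, q^n = 16807, Hamming bound = 42, |C| = 57 > bound (violated).

Step 1: Compute V_q(n, t) = Σ_{j=0}^2 C(n, j) (q−1)^j.
  j = 0: C(5,0)·(6)^0 = 1·1 = 1.
  j = 1: C(5,1)·(6)^1 = 5·6 = 30.
  j = 2: C(5,2)·(6)^2 = 10·36 = 360.
  V_q(n, t) = 1 + 30 + 360 = 391.
Step 2: q^n = 7^5 = 16807.
Step 3: Hamming bound ⌊q^n / V_q(n,t)⌋ = ⌊16807/391⌋ = 42.
Step 4: Compare |C| = 57 to 42: violated.
The claimed |C| lies above the Hamming bound, so no 7-ary code of length 5 with d ≥ 5 can have 57 codewords.


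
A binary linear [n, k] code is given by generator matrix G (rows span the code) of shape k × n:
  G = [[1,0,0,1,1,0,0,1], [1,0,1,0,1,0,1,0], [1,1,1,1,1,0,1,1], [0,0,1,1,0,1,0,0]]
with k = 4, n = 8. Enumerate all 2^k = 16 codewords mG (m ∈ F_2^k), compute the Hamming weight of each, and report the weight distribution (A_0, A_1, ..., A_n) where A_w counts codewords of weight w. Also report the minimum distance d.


Weight distribution: A_0 = 1, A_3 = 5, A_4 = 5, A_5 = 2, A_6 = 2, A_7 = 1. Minimum distance d = 3.

Enumerate all 2^4 = 16 messages m ∈ F_2^4.
For each, compute codeword c = mG in F_2^8, then tally its weight.
  m = 0000 → c = 00000000, weight = 0.
  m = 1000 → c = 10011001, weight = 4.
  m = 0100 → c = 10101010, weight = 4.
  m = 1100 → c = 00110011, weight = 4.
  m = 0010 → c = 11111011, weight = 7.
  m = 1010 → c = 01100010, weight = 3.
  m = 0110 → c = 01010001, weight = 3.
  m = 1110 → c = 11001000, weight = 3.
  m = 0001 → c = 00110100, weight = 3.
  m = 1001 → c = 10101101, weight = 5.
  m = 0101 → c = 10011110, weight = 5.
  m = 1101 → c = 00000111, weight = 3.
  m = 0011 → c = 11001111, weight = 6.
  m = 1011 → c = 01010110, weight = 4.
  m = 0111 → c = 01100101, weight = 4.
  m = 1111 → c = 11111100, weight = 6.
Tally weights:
  weight 0: 1 codewords.
  weight 3: 5 codewords.
  weight 4: 5 codewords.
  weight 5: 2 codewords.
  weight 6: 2 codewords.
  weight 7: 1 codewords.
Minimum distance d = smallest w > 0 with A_w > 0 = 3.
Sanity: Σ A_w = 16 = 2^4 = 16 ✓.


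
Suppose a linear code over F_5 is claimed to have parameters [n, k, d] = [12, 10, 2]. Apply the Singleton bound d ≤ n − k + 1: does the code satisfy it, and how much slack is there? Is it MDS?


Singleton RHS = n − k + 1 = 3, slack = 1, bound satisfied, not MDS.

Singleton bound: d ≤ n − k + 1.
Here n = 12, k = 10, so n − k + 1 = 3.
Given d = 2, check d ≤ 3: YES.
Slack = (n − k + 1) − d = 1.
The code is NOT MDS (slack = 1 > 0).
Description: the claimed parameters are [12, 10, 2]_5; such a code would be non-MDS.


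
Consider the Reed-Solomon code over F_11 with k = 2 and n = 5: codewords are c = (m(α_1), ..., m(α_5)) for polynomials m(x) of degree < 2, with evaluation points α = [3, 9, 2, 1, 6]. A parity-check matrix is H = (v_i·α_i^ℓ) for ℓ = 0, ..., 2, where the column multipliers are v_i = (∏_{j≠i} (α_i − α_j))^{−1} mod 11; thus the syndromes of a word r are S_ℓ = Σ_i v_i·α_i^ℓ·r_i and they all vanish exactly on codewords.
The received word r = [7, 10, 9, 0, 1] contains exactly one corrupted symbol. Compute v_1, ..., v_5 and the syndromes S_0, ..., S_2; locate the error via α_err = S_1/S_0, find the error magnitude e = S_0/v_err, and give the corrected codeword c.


S = (10, 2, 7), error at position 2, error magnitude e = 4, c = [7, 6, 9, 0, 1].

Step 1: column multipliers v_i = (∏_{j≠i}(α_i − α_j))^{−1} mod 11.
  i = 1 (α = 3): (3−9)(3−2)(3−1)(3−6) = (−6)·1·2·(−3) = 36 ≡ 3, so v_1 = 3^{−1} = 4 (mod 11).
  i = 2 (α = 9): (9−3)(9−2)(9−1)(9−6) = 6·7·8·3 = 1008 ≡ 7, so v_2 = 7^{−1} = 8 (mod 11).
  i = 3 (α = 2): (2−3)(2−9)(2−1)(2−6) = (−1)·(−7)·1·(−4) = −28 ≡ 5, so v_3 = 5^{−1} = 9 (mod 11).
  i = 4 (α = 1): (1−3)(1−9)(1−2)(1−6) = (−2)·(−8)·(−1)·(−5) = 80 ≡ 3, so v_4 = 3^{−1} = 4 (mod 11).
  i = 5 (α = 6): (6−3)(6−9)(6−2)(6−1) = 3·(−3)·4·5 = −180 ≡ 7, so v_5 = 7^{−1} = 8 (mod 11).
  v = [4, 8, 9, 4, 8].
Step 2: syndromes of r = [7, 10, 9, 0, 1] (all sums mod 11).
  S_0 = Σ v_i r_i = 4·7 + 8·10 + 9·9 + 4·0 + 8·1 = 197 ≡ 10.
  S_1 = Σ v_i α_i r_i = 4·3·7 + 8·9·10 + 9·2·9 + 4·1·0 + 8·6·1 = 1014 ≡ 2.
  α_i^2 mod 11 = [9, 4, 4, 1, 3].
  S_2 = Σ v_i α_i^2 r_i = 4·9·7 + 8·4·10 + 9·4·9 + 4·1·0 + 8·3·1 = 920 ≡ 7.
  S = (10, 2, 7) ≠ 0, so r is not a codeword (an error is present).
Step 3: locate the error. For a single error e at position i, S_ℓ = v_i·e·α_i^ℓ, so α_err = S_1/S_0.
  S_0^{−1} = 10^{−1} = 10 (mod 11), so α_err = 2·10 = 20 ≡ 9 = α_2. Error position i = 2.
  Consistency check: S_2/S_1 = 7·6 = 42 ≡ 9 = α_err ✓ (single-error assumption holds).
Step 4: error magnitude e = S_0/v_2 = S_0·∏_{j≠2}(α_2 − α_j) = 10·7 = 70 ≡ 4 (mod 11).
Step 5: correct position 2: c_2 = r_2 − e = 10 − 4 ≡ 6 (mod 11). Hence c = [7, 6, 9, 0, 1].
  Check: interpolating c through the α_i gives m(x) = 2 + 9·x (degree < 2) with m(α_i) = c_i for every i, so c is indeed a codeword.


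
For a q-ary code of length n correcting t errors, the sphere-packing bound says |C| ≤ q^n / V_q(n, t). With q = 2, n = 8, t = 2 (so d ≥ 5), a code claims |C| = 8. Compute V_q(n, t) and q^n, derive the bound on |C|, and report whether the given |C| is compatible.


V_q(n, t) = 37, q^n = 256, Hamming bound = 6, |C| = 8 > bound (violated).

Step 1: Compute V_q(n, t) = Σ_{j=0}^2 C(n, j) (q−1)^j.
  j = 0: C(8,0)·(1)^0 = 1·1 = 1.
  j = 1: C(8,1)·(1)^1 = 8·1 = 8.
  j = 2: C(8,2)·(1)^2 = 28·1 = 28.
  V_q(n, t) = 1 + 8 + 28 = 37.
Step 2: q^n = 2^8 = 256.
Step 3: Hamming bound ⌊q^n / V_q(n,t)⌋ = ⌊256/37⌋ = 6.
Step 4: Compare |C| = 8 to 6: violated.
The claimed |C| lies above the Hamming bound, so no 2-ary code of length 8 with d ≥ 5 can have 8 codewords.


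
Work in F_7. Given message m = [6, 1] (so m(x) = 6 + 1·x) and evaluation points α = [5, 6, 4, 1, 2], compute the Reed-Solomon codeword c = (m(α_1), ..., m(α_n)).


c = [4, 5, 3, 0, 1]

Message polynomial: m(x) = 6 + 1·x (mod 7).
For each evaluation point α_i, compute m(α_i) mod 7:
  α_1 = 5: Horner steps 1 → 4, so m(5) = 4.
  α_2 = 6: Horner steps 1 → 5, so m(6) = 5.
  α_3 = 4: Horner steps 1 → 3, so m(4) = 3.
  α_4 = 1: Horner steps 1 → 0, so m(1) = 0.
  α_5 = 2: Horner steps 1 → 1, so m(2) = 1.
Codeword c = [4, 5, 3, 0, 1] ∈ F_7^5.


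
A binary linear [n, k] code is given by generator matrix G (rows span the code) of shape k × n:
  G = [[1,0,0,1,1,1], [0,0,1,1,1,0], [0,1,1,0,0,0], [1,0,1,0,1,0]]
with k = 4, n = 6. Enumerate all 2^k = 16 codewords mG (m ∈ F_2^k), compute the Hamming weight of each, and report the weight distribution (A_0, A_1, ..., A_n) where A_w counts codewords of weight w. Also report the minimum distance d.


Weight distribution: A_0 = 1, A_2 = 3, A_3 = 8, A_4 = 3, A_6 = 1. Minimum distance d = 2.

Enumerate all 2^4 = 16 messages m ∈ F_2^4.
For each, compute codeword c = mG in F_2^6, then tally its weight.
  m = 0000 → c = 000000, weight = 0.
  m = 1000 → c = 100111, weight = 4.
  m = 0100 → c = 001110, weight = 3.
  m = 1100 → c = 101001, weight = 3.
  m = 0010 → c = 011000, weight = 2.
  m = 1010 → c = 111111, weight = 6.
  m = 0110 → c = 010110, weight = 3.
  m = 1110 → c = 110001, weight = 3.
  m = 0001 → c = 101010, weight = 3.
  m = 1001 → c = 001101, weight = 3.
  m = 0101 → c = 100100, weight = 2.
  m = 1101 → c = 000011, weight = 2.
  m = 0011 → c = 110010, weight = 3.
  m = 1011 → c = 010101, weight = 3.
  m = 0111 → c = 111100, weight = 4.
  m = 1111 → c = 011011, weight = 4.
Tally weights:
  weight 0: 1 codewords.
  weight 2: 3 codewords.
  weight 3: 8 codewords.
  weight 4: 3 codewords.
  weight 6: 1 codewords.
Minimum distance d = smallest w > 0 with A_w > 0 = 2.
Sanity: Σ A_w = 16 = 2^4 = 16 ✓.


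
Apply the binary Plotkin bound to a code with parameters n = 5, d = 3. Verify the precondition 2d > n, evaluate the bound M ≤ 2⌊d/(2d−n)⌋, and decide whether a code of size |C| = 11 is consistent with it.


Plotkin bound M ≤ 6; given |C| = 11 > bound (violated).

Check applicability: 2d = 6, n = 5.
2d − n = 1 > 0, so Plotkin applies.
Compute d/(2d−n) = 3/1 ≈ 3.0000.
⌊d/(2d−n)⌋ = 3.
Plotkin bound: M ≤ 2·3 = 6.
Given |C| = 11, check: VIOLATED.
This |C| is above the Plotkin bound, so no binary code with n = 5, d = 3 and 11 codewords exists.


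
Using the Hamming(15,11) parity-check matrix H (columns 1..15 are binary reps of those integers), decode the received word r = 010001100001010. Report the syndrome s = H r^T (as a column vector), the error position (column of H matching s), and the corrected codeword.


s = (0, 0, 0, 1)^T, error position = 1, corrected codeword c = 110001100001010

Compute s = H r^T mod 2 one row at a time:
  s_1 = 0 + 0 + 0 + 0 + 1 + 0 + 1 + 0 = 2 ≡ 0 (mod 2).
  s_2 = 0 + 0 + 1 + 1 + 1 + 0 + 1 + 0 = 4 ≡ 0 (mod 2).
  s_3 = 1 + 0 + 1 + 1 + 0 + 0 + 1 + 0 = 4 ≡ 0 (mod 2).
  s_4 = 0 + 0 + 0 + 1 + 0 + 0 + 0 + 0 = 1 ≡ 1 (mod 2).
s = (0, 0, 0, 1)^T — this equals column 1 of H (binary 0001), so error is at position 1.
Correct: flip bit 1 of r = 010001100001010 to get c = 110001100001010.


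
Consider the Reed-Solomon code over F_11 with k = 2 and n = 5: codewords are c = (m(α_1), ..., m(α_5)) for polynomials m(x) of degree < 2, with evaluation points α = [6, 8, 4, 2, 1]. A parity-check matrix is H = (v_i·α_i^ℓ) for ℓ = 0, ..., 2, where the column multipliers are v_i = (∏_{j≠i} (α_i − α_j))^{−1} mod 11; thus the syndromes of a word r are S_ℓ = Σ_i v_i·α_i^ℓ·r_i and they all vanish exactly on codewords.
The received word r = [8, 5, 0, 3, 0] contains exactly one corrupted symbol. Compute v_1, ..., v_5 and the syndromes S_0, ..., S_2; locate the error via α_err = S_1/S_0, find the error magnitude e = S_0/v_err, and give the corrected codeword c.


S = (2, 2, 2), error at position 5, error magnitude e = 1, c = [8, 5, 0, 3, 10].

Step 1: column multipliers v_i = (∏_{j≠i}(α_i − α_j))^{−1} mod 11.
  i = 1 (α = 6): (6−8)(6−4)(6−2)(6−1) = (−2)·2·4·5 = −80 ≡ 8, so v_1 = 8^{−1} = 7 (mod 11).
  i = 2 (α = 8): (8−6)(8−4)(8−2)(8−1) = 2·4·6·7 = 336 ≡ 6, so v_2 = 6^{−1} = 2 (mod 11).
  i = 3 (α = 4): (4−6)(4−8)(4−2)(4−1) = (−2)·(−4)·2·3 = 48 ≡ 4, so v_3 = 4^{−1} = 3 (mod 11).
  i = 4 (α = 2): (2−6)(2−8)(2−4)(2−1) = (−4)·(−6)·(−2)·1 = −48 ≡ 7, so v_4 = 7^{−1} = 8 (mod 11).
  i = 5 (α = 1): (1−6)(1−8)(1−4)(1−2) = (−5)·(−7)·(−3)·(−1) = 105 ≡ 6, so v_5 = 6^{−1} = 2 (mod 11).
  v = [7, 2, 3, 8, 2].
Step 2: syndromes of r = [8, 5, 0, 3, 0] (all sums mod 11).
  S_0 = Σ v_i r_i = 7·8 + 2·5 + 3·0 + 8·3 + 2·0 = 90 ≡ 2.
  S_1 = Σ v_i α_i r_i = 7·6·8 + 2·8·5 + 3·4·0 + 8·2·3 + 2·1·0 = 464 ≡ 2.
  α_i^2 mod 11 = [3, 9, 5, 4, 1].
  S_2 = Σ v_i α_i^2 r_i = 7·3·8 + 2·9·5 + 3·5·0 + 8·4·3 + 2·1·0 = 354 ≡ 2.
  S = (2, 2, 2) ≠ 0, so r is not a codeword (an error is present).
Step 3: locate the error. For a single error e at position i, S_ℓ = v_i·e·α_i^ℓ, so α_err = S_1/S_0.
  S_0^{−1} = 2^{−1} = 6 (mod 11), so α_err = 2·6 = 12 ≡ 1 = α_5. Error position i = 5.
  Consistency check: S_2/S_1 = 2·6 = 12 ≡ 1 = α_err ✓ (single-error assumption holds).
Step 4: error magnitude e = S_0/v_5 = S_0·∏_{j≠5}(α_5 − α_j) = 2·6 = 12 ≡ 1 (mod 11).
Step 5: correct position 5: c_5 = r_5 − e = 0 − 1 ≡ 10 (mod 11). Hence c = [8, 5, 0, 3, 10].
  Check: interpolating c through the α_i gives m(x) = 6 + 4·x (degree < 2) with m(α_i) = c_i for every i, so c is indeed a codeword.


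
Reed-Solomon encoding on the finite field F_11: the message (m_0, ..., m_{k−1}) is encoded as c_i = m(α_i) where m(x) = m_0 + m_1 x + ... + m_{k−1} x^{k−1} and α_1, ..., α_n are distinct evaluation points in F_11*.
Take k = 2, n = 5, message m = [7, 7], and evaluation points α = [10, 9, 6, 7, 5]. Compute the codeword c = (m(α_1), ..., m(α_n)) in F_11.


c = [0, 4, 5, 1, 9]

Message polynomial: m(x) = 7 + 7·x (mod 11).
For each evaluation point α_i, compute m(α_i) mod 11:
  α_1 = 10: Horner steps 7 → 0, so m(10) = 0.
  α_2 = 9: Horner steps 7 → 4, so m(9) = 4.
  α_3 = 6: Horner steps 7 → 5, so m(6) = 5.
  α_4 = 7: Horner steps 7 → 1, so m(7) = 1.
  α_5 = 5: Horner steps 7 → 9, so m(5) = 9.
Codeword c = [0, 4, 5, 1, 9] ∈ F_11^5.


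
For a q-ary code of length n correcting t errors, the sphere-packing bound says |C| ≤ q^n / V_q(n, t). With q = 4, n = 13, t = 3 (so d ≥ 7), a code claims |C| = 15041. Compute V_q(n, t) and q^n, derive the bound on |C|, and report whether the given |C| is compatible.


V_q(n, t) = 8464, q^n = 67108864, Hamming bound = 7928, |C| = 15041 > bound (violated).

Step 1: Compute V_q(n, t) = Σ_{j=0}^3 C(n, j) (q−1)^j.
  j = 0: C(13,0)·(3)^0 = 1·1 = 1.
  j = 1: C(13,1)·(3)^1 = 13·3 = 39.
  j = 2: C(13,2)·(3)^2 = 78·9 = 702.
  j = 3: C(13,3)·(3)^3 = 286·27 = 7722.
  V_q(n, t) = 1 + 39 + 702 + 7722 = 8464.
Step 2: q^n = 4^13 = 67108864.
Step 3: Hamming bound ⌊q^n / V_q(n,t)⌋ = ⌊67108864/8464⌋ = 7928.
Step 4: Compare |C| = 15041 to 7928: violated.
The claimed |C| lies above the Hamming bound, so no 4-ary code of length 13 with d ≥ 7 can have 15041 codewords.


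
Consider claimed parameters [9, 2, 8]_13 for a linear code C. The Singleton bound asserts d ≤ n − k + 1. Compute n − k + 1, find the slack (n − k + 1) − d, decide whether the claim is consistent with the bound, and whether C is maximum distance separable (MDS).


Singleton RHS = n − k + 1 = 8, slack = 0, bound satisfied, MDS.

Singleton bound: d ≤ n − k + 1.
Here n = 9, k = 2, so n − k + 1 = 8.
Given d = 8, check d ≤ 8: YES.
Slack = (n − k + 1) − d = 0.
The code is MDS (slack = 0).
Description: the claimed parameters are [9, 2, 8]_13; such a code would be MDS (meets Singleton bound).


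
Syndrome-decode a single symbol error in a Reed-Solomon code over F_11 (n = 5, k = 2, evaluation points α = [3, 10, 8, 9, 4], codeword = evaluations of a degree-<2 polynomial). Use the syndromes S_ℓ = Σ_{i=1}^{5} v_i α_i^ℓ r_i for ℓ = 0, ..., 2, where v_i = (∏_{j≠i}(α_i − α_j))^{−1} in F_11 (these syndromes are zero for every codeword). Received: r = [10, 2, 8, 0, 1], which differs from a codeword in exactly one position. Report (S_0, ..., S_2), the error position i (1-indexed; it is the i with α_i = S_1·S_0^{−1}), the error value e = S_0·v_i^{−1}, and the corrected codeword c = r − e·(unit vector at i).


S = (3, 2, 5), error at position 3, error magnitude e = 10, c = [10, 2, 9, 0, 1].

Step 1: column multipliers v_i = (∏_{j≠i}(α_i − α_j))^{−1} mod 11.
  i = 1 (α = 3): (3−10)(3−8)(3−9)(3−4) = (−7)·(−5)·(−6)·(−1) = 210 ≡ 1, so v_1 = 1^{−1} = 1 (mod 11).
  i = 2 (α = 10): (10−3)(10−8)(10−9)(10−4) = 7·2·1·6 = 84 ≡ 7, so v_2 = 7^{−1} = 8 (mod 11).
  i = 3 (α = 8): (8−3)(8−10)(8−9)(8−4) = 5·(−2)·(−1)·4 = 40 ≡ 7, so v_3 = 7^{−1} = 8 (mod 11).
  i = 4 (α = 9): (9−3)(9−10)(9−8)(9−4) = 6·(−1)·1·5 = −30 ≡ 3, so v_4 = 3^{−1} = 4 (mod 11).
  i = 5 (α = 4): (4−3)(4−10)(4−8)(4−9) = 1·(−6)·(−4)·(−5) = −120 ≡ 1, so v_5 = 1^{−1} = 1 (mod 11).
  v = [1, 8, 8, 4, 1].
Step 2: syndromes of r = [10, 2, 8, 0, 1] (all sums mod 11).
  S_0 = Σ v_i r_i = 1·10 + 8·2 + 8·8 + 4·0 + 1·1 = 91 ≡ 3.
  S_1 = Σ v_i α_i r_i = 1·3·10 + 8·10·2 + 8·8·8 + 4·9·0 + 1·4·1 = 706 ≡ 2.
  α_i^2 mod 11 = [9, 1, 9, 4, 5].
  S_2 = Σ v_i α_i^2 r_i = 1·9·10 + 8·1·2 + 8·9·8 + 4·4·0 + 1·5·1 = 687 ≡ 5.
  S = (3, 2, 5) ≠ 0, so r is not a codeword (an error is present).
Step 3: locate the error. For a single error e at position i, S_ℓ = v_i·e·α_i^ℓ, so α_err = S_1/S_0.
  S_0^{−1} = 3^{−1} = 4 (mod 11), so α_err = 2·4 = 8 ≡ 8 = α_3. Error position i = 3.
  Consistency check: S_2/S_1 = 5·6 = 30 ≡ 8 = α_err ✓ (single-error assumption holds).
Step 4: error magnitude e = S_0/v_3 = S_0·∏_{j≠3}(α_3 − α_j) = 3·7 = 21 ≡ 10 (mod 11).
Step 5: correct position 3: c_3 = r_3 − e = 8 − 10 ≡ 9 (mod 11). Hence c = [10, 2, 9, 0, 1].
  Check: interpolating c through the α_i gives m(x) = 4 + 2·x (degree < 2) with m(α_i) = c_i for every i, so c is indeed a codeword.


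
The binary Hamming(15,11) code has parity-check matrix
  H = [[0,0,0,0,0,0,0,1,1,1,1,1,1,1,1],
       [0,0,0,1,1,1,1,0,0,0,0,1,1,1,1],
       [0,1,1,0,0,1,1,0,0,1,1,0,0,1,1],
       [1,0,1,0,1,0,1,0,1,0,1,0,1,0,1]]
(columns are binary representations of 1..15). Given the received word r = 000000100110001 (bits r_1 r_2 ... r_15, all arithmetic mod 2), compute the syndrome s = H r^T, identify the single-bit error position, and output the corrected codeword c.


s = (1, 0, 0, 1)^T, error position = 9, corrected codeword c = 000000101110001

Compute s = H r^T mod 2 one row at a time:
  s_1 = 0 + 0 + 1 + 1 + 0 + 0 + 0 + 1 = 3 ≡ 1 (mod 2).
  s_2 = 0 + 0 + 0 + 1 + 0 + 0 + 0 + 1 = 2 ≡ 0 (mod 2).
  s_3 = 0 + 0 + 0 + 1 + 1 + 1 + 0 + 1 = 4 ≡ 0 (mod 2).
  s_4 = 0 + 0 + 0 + 1 + 0 + 1 + 0 + 1 = 3 ≡ 1 (mod 2).
s = (1, 0, 0, 1)^T — this equals column 9 of H (binary 1001), so error is at position 9.
Correct: flip bit 9 of r = 000000100110001 to get c = 000000101110001.
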